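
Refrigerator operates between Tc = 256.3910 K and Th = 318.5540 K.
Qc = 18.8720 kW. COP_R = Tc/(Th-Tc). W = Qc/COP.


COP = 256.3910 / 62.1630 = 4.1245
W = 18.8720 / 4.1245 = 4.5756 kW

COP = 4.1245, W = 4.5756 kW


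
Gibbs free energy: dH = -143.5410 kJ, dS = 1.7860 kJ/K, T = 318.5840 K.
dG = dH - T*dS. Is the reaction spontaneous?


T*dS = 318.5840 * 1.7860 = 568.9910 kJ
dG = -143.5410 - 568.9910 = -712.5320 kJ (spontaneous)

dG = -712.5320 kJ, spontaneous


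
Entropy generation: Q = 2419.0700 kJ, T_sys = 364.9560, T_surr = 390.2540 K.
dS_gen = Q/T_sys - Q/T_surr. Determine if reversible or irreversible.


dS_sys = 2419.0700/364.9560 = 6.6284 kJ/K
dS_surr = -2419.0700/390.2540 = -6.1987 kJ/K
dS_gen = 6.6284 - 6.1987 = 0.4297 kJ/K (irreversible)

dS_gen = 0.4297 kJ/K, irreversible


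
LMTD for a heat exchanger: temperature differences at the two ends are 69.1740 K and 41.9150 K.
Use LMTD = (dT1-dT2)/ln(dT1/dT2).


dT1/dT2 = 1.6503
ln(dT1/dT2) = 0.5010
LMTD = 27.2590 / 0.5010 = 54.4112 K

54.4112 K


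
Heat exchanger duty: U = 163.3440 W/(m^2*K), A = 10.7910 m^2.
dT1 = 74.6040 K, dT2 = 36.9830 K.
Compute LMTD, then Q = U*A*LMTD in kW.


LMTD = 53.6113 K
Q = 163.3440 * 10.7910 * 53.6113 = 94497.7776 W = 94.4978 kW

94.4978 kW


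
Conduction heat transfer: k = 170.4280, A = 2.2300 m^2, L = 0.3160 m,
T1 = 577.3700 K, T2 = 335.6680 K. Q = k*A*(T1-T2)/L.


dT = 241.7020 K
Q = 170.4280 * 2.2300 * 241.7020 / 0.3160 = 290695.9439 W

290695.9439 W


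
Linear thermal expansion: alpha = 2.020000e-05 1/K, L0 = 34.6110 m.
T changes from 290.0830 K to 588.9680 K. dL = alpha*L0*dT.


dT = 298.8850 K
dL = 2.020000e-05 * 34.6110 * 298.8850 = 0.208963 m
L_final = 34.819963 m

dL = 0.208963 m


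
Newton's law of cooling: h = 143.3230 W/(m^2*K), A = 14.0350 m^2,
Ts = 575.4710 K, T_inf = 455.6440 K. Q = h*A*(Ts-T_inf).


dT = 119.8270 K
Q = 143.3230 * 14.0350 * 119.8270 = 241036.6005 W

241036.6005 W


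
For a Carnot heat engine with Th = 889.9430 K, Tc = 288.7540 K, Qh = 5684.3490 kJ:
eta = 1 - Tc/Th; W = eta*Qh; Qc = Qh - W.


eta = 1 - 288.7540/889.9430 = 0.6755
W = 0.6755 * 5684.3490 = 3839.9854 kJ
Qc = 5684.3490 - 3839.9854 = 1844.3636 kJ

eta = 67.5537%, W = 3839.9854 kJ, Qc = 1844.3636 kJ


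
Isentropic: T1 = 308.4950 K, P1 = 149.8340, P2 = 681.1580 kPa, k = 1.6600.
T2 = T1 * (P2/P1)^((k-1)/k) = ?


(k-1)/k = 0.3976
(P2/P1)^exp = 1.8259
T2 = 308.4950 * 1.8259 = 563.2724 K

563.2724 K


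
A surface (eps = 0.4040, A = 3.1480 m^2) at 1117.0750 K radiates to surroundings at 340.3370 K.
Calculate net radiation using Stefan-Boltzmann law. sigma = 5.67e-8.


T^4 = 1.5571e+12
Tsurr^4 = 1.3416e+10
Q = 0.4040 * 5.67e-8 * 3.1480 * 1.5437e+12 = 111319.2749 W

111319.2749 W


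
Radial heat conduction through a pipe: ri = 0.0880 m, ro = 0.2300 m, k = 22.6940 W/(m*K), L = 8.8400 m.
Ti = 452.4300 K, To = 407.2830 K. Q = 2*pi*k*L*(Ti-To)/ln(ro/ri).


dT = 45.1470 K
ln(ro/ri) = 0.9607
Q = 2*pi*22.6940*8.8400*45.1470 / 0.9607 = 59233.1843 W

59233.1843 W


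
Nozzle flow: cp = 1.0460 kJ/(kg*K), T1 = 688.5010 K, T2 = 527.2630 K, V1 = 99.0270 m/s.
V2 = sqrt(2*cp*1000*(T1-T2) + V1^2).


dT = 161.2380 K
2*cp*1000*dT = 337309.8960
V1^2 = 9806.3467
V2 = sqrt(347116.2427) = 589.1657 m/s

589.1657 m/s


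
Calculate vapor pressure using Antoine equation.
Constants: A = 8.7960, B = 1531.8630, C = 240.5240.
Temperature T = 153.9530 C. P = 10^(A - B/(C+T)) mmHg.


C+T = 394.4770
B/(C+T) = 3.8833
log10(P) = 8.7960 - 3.8833 = 4.9127
P = 10^4.9127 = 81794.5126 mmHg

81794.5126 mmHg


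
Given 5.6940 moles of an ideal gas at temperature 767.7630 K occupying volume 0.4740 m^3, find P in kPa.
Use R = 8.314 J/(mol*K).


P = nRT/V = 5.6940 * 8.314 * 767.7630 / 0.4740
= 36345.8359 / 0.4740 = 76678.9788 Pa = 76.6790 kPa

76.6790 kPa


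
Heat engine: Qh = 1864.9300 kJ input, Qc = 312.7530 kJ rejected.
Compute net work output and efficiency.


W = 1864.9300 - 312.7530 = 1552.1770 kJ
eta = 1552.1770 / 1864.9300 = 0.8323 = 83.2298%

W = 1552.1770 kJ, eta = 83.2298%


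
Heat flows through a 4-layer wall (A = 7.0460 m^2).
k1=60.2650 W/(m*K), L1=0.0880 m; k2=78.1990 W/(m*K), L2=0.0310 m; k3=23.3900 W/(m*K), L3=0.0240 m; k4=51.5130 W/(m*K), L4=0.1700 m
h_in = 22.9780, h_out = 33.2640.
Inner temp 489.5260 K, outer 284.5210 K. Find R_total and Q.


R_conv_in = 1/(22.9780*7.0460) = 0.0062
R_1 = 0.0880/(60.2650*7.0460) = 0.0002
R_2 = 0.0310/(78.1990*7.0460) = 5.6262e-05
R_3 = 0.0240/(23.3900*7.0460) = 0.0001
R_4 = 0.1700/(51.5130*7.0460) = 0.0005
R_conv_out = 1/(33.2640*7.0460) = 0.0043
R_total = 0.0113 K/W
Q = 205.0050 / 0.0113 = 18108.9475 W

R_total = 0.0113 K/W, Q = 18108.9475 W


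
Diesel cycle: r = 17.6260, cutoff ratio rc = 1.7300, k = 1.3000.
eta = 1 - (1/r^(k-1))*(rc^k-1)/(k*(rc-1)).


r^(k-1) = 2.3651
rc^k = 2.0392
eta = 0.5370 = 53.6994%

53.6994%


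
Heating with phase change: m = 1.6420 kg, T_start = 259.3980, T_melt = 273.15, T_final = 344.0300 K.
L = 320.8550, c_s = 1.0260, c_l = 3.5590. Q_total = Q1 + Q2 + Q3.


Q1 (sensible, solid) = 1.6420 * 1.0260 * 13.7520 = 23.1679 kJ
Q2 (latent) = 1.6420 * 320.8550 = 526.8439 kJ
Q3 (sensible, liquid) = 1.6420 * 3.5590 * 70.8800 = 414.2141 kJ
Q_total = 964.2259 kJ

964.2259 kJ


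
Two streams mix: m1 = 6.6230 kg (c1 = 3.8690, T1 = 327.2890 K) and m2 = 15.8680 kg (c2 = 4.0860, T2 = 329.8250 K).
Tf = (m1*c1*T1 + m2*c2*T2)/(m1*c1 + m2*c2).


num = 29771.3274
den = 90.4610
Tf = 329.1066 K

329.1066 K


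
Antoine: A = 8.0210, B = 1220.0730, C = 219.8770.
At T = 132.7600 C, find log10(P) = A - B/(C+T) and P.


C+T = 352.6370
B/(C+T) = 3.4599
log10(P) = 8.0210 - 3.4599 = 4.5611
P = 10^4.5611 = 36403.6291 mmHg

36403.6291 mmHg


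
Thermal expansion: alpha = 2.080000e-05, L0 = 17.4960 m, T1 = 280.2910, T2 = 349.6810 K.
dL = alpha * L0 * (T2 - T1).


dT = 69.3900 K
dL = 2.080000e-05 * 17.4960 * 69.3900 = 0.025252 m
L_final = 17.521252 m

dL = 0.025252 m


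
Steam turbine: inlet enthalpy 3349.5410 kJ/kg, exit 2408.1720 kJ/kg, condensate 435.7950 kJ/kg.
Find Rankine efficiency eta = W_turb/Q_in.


W = 941.3690 kJ/kg
Q_in = 2913.7460 kJ/kg
eta = 0.3231 = 32.3079%

eta = 32.3079%


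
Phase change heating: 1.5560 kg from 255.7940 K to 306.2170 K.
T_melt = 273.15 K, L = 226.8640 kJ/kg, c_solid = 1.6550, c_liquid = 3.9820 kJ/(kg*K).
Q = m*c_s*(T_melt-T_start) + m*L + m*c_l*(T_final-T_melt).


Q1 (sensible, solid) = 1.5560 * 1.6550 * 17.3560 = 44.6948 kJ
Q2 (latent) = 1.5560 * 226.8640 = 353.0004 kJ
Q3 (sensible, liquid) = 1.5560 * 3.9820 * 33.0670 = 204.8829 kJ
Q_total = 602.5781 kJ

602.5781 kJ


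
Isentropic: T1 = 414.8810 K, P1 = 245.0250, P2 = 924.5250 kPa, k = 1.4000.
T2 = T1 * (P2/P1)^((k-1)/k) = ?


(k-1)/k = 0.2857
(P2/P1)^exp = 1.4614
T2 = 414.8810 * 1.4614 = 606.3136 K

606.3136 K


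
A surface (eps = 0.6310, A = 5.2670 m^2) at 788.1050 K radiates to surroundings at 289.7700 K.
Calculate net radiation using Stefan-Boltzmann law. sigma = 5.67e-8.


T^4 = 3.8578e+11
Tsurr^4 = 7.0504e+09
Q = 0.6310 * 5.67e-8 * 5.2670 * 3.7873e+11 = 71367.6747 W

71367.6747 W


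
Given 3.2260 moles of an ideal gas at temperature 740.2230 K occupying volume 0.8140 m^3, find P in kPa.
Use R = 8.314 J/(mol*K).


P = nRT/V = 3.2260 * 8.314 * 740.2230 / 0.8140
= 19853.4944 / 0.8140 = 24390.0423 Pa = 24.3900 kPa

24.3900 kPa


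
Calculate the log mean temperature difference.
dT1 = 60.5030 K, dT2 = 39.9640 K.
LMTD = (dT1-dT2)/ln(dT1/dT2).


dT1/dT2 = 1.5139
ln(dT1/dT2) = 0.4147
LMTD = 20.5390 / 0.4147 = 49.5257 K

49.5257 K


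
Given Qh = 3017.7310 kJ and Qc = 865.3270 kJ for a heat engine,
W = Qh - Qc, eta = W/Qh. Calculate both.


W = 3017.7310 - 865.3270 = 2152.4040 kJ
eta = 2152.4040 / 3017.7310 = 0.7133 = 71.3252%

W = 2152.4040 kJ, eta = 71.3252%


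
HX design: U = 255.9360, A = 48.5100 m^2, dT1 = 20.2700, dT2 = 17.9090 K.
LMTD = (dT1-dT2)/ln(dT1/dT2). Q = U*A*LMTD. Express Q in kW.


LMTD = 19.0651 K
Q = 255.9360 * 48.5100 * 19.0651 = 236702.4068 W = 236.7024 kW

236.7024 kW


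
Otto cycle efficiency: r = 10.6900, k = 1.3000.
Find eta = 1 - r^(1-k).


r^(k-1) = 2.0356
eta = 1 - 1/2.0356 = 0.5087 = 50.8745%

50.8745%


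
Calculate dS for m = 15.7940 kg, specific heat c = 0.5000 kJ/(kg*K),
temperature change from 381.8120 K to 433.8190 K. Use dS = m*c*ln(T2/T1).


T2/T1 = 1.1362
ln(T2/T1) = 0.1277
dS = 15.7940 * 0.5000 * 0.1277 = 1.0084 kJ/K

1.0084 kJ/K


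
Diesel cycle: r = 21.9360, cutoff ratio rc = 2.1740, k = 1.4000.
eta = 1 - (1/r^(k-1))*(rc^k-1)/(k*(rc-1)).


r^(k-1) = 3.4392
rc^k = 2.9659
eta = 0.6522 = 65.2214%

65.2214%


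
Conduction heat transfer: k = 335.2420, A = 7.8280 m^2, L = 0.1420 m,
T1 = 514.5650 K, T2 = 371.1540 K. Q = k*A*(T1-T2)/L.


dT = 143.4110 K
Q = 335.2420 * 7.8280 * 143.4110 / 0.1420 = 2650350.7925 W

2650350.7925 W


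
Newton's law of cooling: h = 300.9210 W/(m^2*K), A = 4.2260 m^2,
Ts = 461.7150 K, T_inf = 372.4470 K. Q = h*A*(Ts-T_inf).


dT = 89.2680 K
Q = 300.9210 * 4.2260 * 89.2680 = 113521.4145 W

113521.4145 W


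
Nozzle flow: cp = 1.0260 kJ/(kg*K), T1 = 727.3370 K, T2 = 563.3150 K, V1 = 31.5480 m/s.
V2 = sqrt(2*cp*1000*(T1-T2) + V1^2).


dT = 164.0220 K
2*cp*1000*dT = 336573.1440
V1^2 = 995.2763
V2 = sqrt(337568.4203) = 581.0064 m/s

581.0064 m/s


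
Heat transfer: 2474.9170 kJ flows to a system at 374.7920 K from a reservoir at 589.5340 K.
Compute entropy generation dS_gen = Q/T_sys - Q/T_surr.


dS_sys = 2474.9170/374.7920 = 6.6034 kJ/K
dS_surr = -2474.9170/589.5340 = -4.1981 kJ/K
dS_gen = 6.6034 - 4.1981 = 2.4054 kJ/K (irreversible)

dS_gen = 2.4054 kJ/K, irreversible


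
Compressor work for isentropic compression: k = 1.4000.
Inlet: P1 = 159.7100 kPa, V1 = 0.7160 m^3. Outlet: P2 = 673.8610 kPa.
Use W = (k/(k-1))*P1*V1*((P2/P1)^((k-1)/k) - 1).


(k-1)/k = 0.2857
(P2/P1)^exp = 1.5088
W = 3.5000 * 159.7100 * 0.7160 * (1.5088 - 1) = 203.6495 kJ

203.6495 kJ


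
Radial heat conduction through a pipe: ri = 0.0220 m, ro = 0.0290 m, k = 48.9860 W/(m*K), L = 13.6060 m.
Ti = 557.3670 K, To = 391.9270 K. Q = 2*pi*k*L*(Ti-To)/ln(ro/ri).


dT = 165.4400 K
ln(ro/ri) = 0.2763
Q = 2*pi*48.9860*13.6060*165.4400 / 0.2763 = 2507929.0122 W

2507929.0122 W


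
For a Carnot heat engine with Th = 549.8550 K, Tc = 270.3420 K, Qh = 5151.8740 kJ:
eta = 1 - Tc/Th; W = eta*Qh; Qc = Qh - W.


eta = 1 - 270.3420/549.8550 = 0.5083
W = 0.5083 * 5151.8740 = 2618.9009 kJ
Qc = 5151.8740 - 2618.9009 = 2532.9731 kJ

eta = 50.8339%, W = 2618.9009 kJ, Qc = 2532.9731 kJ


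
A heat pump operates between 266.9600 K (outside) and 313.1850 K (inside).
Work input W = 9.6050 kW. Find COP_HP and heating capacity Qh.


COP = 313.1850 / 46.2250 = 6.7752
Qh = 6.7752 * 9.6050 = 65.0761 kW

COP = 6.7752, Qh = 65.0761 kW


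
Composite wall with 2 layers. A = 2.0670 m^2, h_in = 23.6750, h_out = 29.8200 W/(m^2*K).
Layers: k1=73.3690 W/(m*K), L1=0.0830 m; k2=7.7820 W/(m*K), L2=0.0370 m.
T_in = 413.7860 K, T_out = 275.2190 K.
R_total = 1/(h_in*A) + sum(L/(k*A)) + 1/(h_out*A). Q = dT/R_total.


R_conv_in = 1/(23.6750*2.0670) = 0.0204
R_1 = 0.0830/(73.3690*2.0670) = 0.0005
R_2 = 0.0370/(7.7820*2.0670) = 0.0023
R_conv_out = 1/(29.8200*2.0670) = 0.0162
R_total = 0.0395 K/W
Q = 138.5670 / 0.0395 = 3507.4875 W

R_total = 0.0395 K/W, Q = 3507.4875 W


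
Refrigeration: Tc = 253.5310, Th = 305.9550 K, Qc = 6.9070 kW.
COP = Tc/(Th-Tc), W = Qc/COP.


COP = 253.5310 / 52.4240 = 4.8362
W = 6.9070 / 4.8362 = 1.4282 kW

COP = 4.8362, W = 1.4282 kW


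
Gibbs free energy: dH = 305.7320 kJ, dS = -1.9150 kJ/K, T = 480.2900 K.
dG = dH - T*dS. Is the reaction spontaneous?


T*dS = 480.2900 * -1.9150 = -919.7554 kJ
dG = 305.7320 + 919.7554 = 1225.4874 kJ (non-spontaneous)

dG = 1225.4874 kJ, non-spontaneous


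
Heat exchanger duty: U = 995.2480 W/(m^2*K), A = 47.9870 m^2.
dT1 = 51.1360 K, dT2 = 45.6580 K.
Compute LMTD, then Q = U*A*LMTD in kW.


LMTD = 48.3453 K
Q = 995.2480 * 47.9870 * 48.3453 = 2308920.8161 W = 2308.9208 kW

2308.9208 kW


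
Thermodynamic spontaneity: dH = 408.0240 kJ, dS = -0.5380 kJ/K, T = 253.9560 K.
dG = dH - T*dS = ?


T*dS = 253.9560 * -0.5380 = -136.6283 kJ
dG = 408.0240 + 136.6283 = 544.6523 kJ (non-spontaneous)

dG = 544.6523 kJ, non-spontaneous


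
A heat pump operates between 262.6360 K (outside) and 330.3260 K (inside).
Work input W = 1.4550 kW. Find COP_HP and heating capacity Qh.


COP = 330.3260 / 67.6900 = 4.8800
Qh = 4.8800 * 1.4550 = 7.1004 kW

COP = 4.8800, Qh = 7.1004 kW


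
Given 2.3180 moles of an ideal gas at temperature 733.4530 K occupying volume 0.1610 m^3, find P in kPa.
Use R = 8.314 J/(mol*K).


P = nRT/V = 2.3180 * 8.314 * 733.4530 / 0.1610
= 14134.9977 / 0.1610 = 87795.0166 Pa = 87.7950 kPa

87.7950 kPa


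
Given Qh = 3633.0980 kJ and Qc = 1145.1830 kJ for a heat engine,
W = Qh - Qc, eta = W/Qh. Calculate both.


W = 3633.0980 - 1145.1830 = 2487.9150 kJ
eta = 2487.9150 / 3633.0980 = 0.6848 = 68.4792%

W = 2487.9150 kJ, eta = 68.4792%


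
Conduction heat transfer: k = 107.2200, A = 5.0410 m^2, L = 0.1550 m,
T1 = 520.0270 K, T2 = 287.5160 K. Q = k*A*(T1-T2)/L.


dT = 232.5110 K
Q = 107.2200 * 5.0410 * 232.5110 / 0.1550 = 810782.3878 W

810782.3878 W


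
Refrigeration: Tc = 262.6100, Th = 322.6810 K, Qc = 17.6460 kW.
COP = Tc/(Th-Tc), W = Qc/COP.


COP = 262.6100 / 60.0710 = 4.3717
W = 17.6460 / 4.3717 = 4.0365 kW

COP = 4.3717, W = 4.0365 kW


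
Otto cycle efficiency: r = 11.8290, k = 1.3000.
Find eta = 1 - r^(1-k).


r^(k-1) = 2.0984
eta = 1 - 1/2.0984 = 0.5234 = 52.3442%

52.3442%


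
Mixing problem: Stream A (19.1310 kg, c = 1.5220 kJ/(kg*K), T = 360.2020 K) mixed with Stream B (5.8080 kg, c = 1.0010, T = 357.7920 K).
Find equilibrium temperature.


num = 12568.2732
den = 34.9312
Tf = 359.8009 K

359.8009 K


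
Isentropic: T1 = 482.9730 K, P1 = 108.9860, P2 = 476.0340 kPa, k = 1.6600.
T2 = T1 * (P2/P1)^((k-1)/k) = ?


(k-1)/k = 0.3976
(P2/P1)^exp = 1.7971
T2 = 482.9730 * 1.7971 = 867.9345 K

867.9345 K


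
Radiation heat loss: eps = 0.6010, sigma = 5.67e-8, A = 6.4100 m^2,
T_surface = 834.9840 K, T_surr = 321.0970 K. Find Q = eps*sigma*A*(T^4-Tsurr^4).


T^4 = 4.8609e+11
Tsurr^4 = 1.0630e+10
Q = 0.6010 * 5.67e-8 * 6.4100 * 4.7546e+11 = 103854.4526 W

103854.4526 W


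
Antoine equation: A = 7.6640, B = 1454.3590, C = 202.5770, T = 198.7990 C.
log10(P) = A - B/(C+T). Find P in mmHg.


C+T = 401.3760
B/(C+T) = 3.6234
log10(P) = 7.6640 - 3.6234 = 4.0406
P = 10^4.0406 = 10979.1093 mmHg

10979.1093 mmHg


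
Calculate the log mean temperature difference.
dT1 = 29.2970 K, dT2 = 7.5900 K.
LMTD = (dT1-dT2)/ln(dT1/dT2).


dT1/dT2 = 3.8599
ln(dT1/dT2) = 1.3507
LMTD = 21.7070 / 1.3507 = 16.0715 K

16.0715 K


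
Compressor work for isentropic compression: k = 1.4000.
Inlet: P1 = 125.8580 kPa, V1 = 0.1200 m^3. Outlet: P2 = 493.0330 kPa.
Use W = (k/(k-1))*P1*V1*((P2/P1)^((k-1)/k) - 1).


(k-1)/k = 0.2857
(P2/P1)^exp = 1.4772
W = 3.5000 * 125.8580 * 0.1200 * (1.4772 - 1) = 25.2228 kJ

25.2228 kJ


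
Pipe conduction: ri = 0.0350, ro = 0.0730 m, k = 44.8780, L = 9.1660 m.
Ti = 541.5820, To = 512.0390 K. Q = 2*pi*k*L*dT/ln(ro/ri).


dT = 29.5430 K
ln(ro/ri) = 0.7351
Q = 2*pi*44.8780*9.1660*29.5430 / 0.7351 = 103871.0841 W

103871.0841 W


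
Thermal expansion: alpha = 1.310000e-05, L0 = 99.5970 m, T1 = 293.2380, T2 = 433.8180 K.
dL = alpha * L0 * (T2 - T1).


dT = 140.5800 K
dL = 1.310000e-05 * 99.5970 * 140.5800 = 0.183418 m
L_final = 99.780418 m

dL = 0.183418 m


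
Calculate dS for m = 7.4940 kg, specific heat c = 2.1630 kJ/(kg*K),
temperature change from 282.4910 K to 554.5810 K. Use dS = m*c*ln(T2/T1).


T2/T1 = 1.9632
ln(T2/T1) = 0.6746
dS = 7.4940 * 2.1630 * 0.6746 = 10.9344 kJ/K

10.9344 kJ/K


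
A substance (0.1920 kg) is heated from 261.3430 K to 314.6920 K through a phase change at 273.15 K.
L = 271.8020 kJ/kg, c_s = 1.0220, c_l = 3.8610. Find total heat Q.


Q1 (sensible, solid) = 0.1920 * 1.0220 * 11.8070 = 2.3168 kJ
Q2 (latent) = 0.1920 * 271.8020 = 52.1860 kJ
Q3 (sensible, liquid) = 0.1920 * 3.8610 * 41.5420 = 30.7956 kJ
Q_total = 85.2984 kJ

85.2984 kJ


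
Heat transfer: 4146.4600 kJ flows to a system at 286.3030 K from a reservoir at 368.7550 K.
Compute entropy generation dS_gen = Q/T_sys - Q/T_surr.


dS_sys = 4146.4600/286.3030 = 14.4828 kJ/K
dS_surr = -4146.4600/368.7550 = -11.2445 kJ/K
dS_gen = 14.4828 - 11.2445 = 3.2383 kJ/K (irreversible)

dS_gen = 3.2383 kJ/K, irreversible


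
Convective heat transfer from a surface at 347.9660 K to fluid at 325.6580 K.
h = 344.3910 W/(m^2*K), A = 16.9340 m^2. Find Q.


dT = 22.3080 K
Q = 344.3910 * 16.9340 * 22.3080 = 130098.4088 W

130098.4088 W


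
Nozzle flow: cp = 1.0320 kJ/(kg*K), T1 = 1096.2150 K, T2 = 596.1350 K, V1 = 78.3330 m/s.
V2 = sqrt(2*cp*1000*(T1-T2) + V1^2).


dT = 500.0800 K
2*cp*1000*dT = 1032165.1200
V1^2 = 6136.0589
V2 = sqrt(1038301.1789) = 1018.9706 m/s

1018.9706 m/s


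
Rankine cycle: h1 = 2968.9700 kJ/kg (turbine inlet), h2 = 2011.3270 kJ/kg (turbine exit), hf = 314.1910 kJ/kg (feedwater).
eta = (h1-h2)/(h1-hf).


W = 957.6430 kJ/kg
Q_in = 2654.7790 kJ/kg
eta = 0.3607 = 36.0724%

eta = 36.0724%


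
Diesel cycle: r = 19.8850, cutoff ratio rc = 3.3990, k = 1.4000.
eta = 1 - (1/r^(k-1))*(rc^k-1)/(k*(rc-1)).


r^(k-1) = 3.3068
rc^k = 5.5449
eta = 0.5908 = 59.0783%

59.0783%


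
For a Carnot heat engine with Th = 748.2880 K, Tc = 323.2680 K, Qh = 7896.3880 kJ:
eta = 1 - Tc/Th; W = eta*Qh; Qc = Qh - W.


eta = 1 - 323.2680/748.2880 = 0.5680
W = 0.5680 * 7896.3880 = 4485.0684 kJ
Qc = 7896.3880 - 4485.0684 = 3411.3196 kJ

eta = 56.7990%, W = 4485.0684 kJ, Qc = 3411.3196 kJ


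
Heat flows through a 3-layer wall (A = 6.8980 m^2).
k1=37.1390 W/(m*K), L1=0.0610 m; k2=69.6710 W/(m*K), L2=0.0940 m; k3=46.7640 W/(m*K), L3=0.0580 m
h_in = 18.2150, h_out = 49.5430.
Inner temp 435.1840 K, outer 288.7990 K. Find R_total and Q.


R_conv_in = 1/(18.2150*6.8980) = 0.0080
R_1 = 0.0610/(37.1390*6.8980) = 0.0002
R_2 = 0.0940/(69.6710*6.8980) = 0.0002
R_3 = 0.0580/(46.7640*6.8980) = 0.0002
R_conv_out = 1/(49.5430*6.8980) = 0.0029
R_total = 0.0115 K/W
Q = 146.3850 / 0.0115 = 12730.8571 W

R_total = 0.0115 K/W, Q = 12730.8571 W


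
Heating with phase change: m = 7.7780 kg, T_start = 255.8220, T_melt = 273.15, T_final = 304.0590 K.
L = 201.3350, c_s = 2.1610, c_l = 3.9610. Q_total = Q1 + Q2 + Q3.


Q1 (sensible, solid) = 7.7780 * 2.1610 * 17.3280 = 291.2535 kJ
Q2 (latent) = 7.7780 * 201.3350 = 1565.9836 kJ
Q3 (sensible, liquid) = 7.7780 * 3.9610 * 30.9090 = 952.2648 kJ
Q_total = 2809.5019 kJ

2809.5019 kJ


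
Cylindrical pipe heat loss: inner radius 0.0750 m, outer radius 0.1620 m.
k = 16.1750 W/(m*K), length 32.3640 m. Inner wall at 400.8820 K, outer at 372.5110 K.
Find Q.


dT = 28.3710 K
ln(ro/ri) = 0.7701
Q = 2*pi*16.1750*32.3640*28.3710 / 0.7701 = 121173.9413 W

121173.9413 W


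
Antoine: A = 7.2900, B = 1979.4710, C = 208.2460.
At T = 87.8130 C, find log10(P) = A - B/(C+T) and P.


C+T = 296.0590
B/(C+T) = 6.6861
log10(P) = 7.2900 - 6.6861 = 0.6039
P = 10^0.6039 = 4.0173 mmHg

4.0173 mmHg


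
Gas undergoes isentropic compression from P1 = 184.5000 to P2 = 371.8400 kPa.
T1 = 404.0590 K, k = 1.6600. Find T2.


(k-1)/k = 0.3976
(P2/P1)^exp = 1.3213
T2 = 404.0590 * 1.3213 = 533.8943 K

533.8943 K


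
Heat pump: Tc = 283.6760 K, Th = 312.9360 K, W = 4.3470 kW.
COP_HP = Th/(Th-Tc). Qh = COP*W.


COP = 312.9360 / 29.2600 = 10.6950
Qh = 10.6950 * 4.3470 = 46.4912 kW

COP = 10.6950, Qh = 46.4912 kW


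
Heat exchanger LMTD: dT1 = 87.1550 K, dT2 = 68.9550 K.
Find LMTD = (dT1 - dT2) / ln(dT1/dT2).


dT1/dT2 = 1.2639
ln(dT1/dT2) = 0.2342
LMTD = 18.2000 / 0.2342 = 77.7001 K

77.7001 K


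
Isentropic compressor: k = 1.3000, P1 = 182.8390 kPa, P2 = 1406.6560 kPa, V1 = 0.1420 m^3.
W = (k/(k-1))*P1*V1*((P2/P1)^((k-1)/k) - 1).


(k-1)/k = 0.2308
(P2/P1)^exp = 1.6014
W = 4.3333 * 182.8390 * 0.1420 * (1.6014 - 1) = 67.6572 kJ

67.6572 kJ


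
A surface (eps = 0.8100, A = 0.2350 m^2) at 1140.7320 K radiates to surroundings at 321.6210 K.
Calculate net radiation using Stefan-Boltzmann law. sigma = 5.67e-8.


T^4 = 1.6933e+12
Tsurr^4 = 1.0700e+10
Q = 0.8100 * 5.67e-8 * 0.2350 * 1.6826e+12 = 18160.0675 W

18160.0675 W


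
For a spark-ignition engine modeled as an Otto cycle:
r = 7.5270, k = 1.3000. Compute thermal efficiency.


r^(k-1) = 1.8323
eta = 1 - 1/1.8323 = 0.4542 = 45.4225%

45.4225%


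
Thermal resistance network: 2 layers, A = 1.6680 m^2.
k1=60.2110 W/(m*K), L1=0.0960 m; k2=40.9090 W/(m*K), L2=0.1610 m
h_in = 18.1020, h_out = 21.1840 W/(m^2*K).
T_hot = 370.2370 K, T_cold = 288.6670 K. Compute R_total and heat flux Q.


R_conv_in = 1/(18.1020*1.6680) = 0.0331
R_1 = 0.0960/(60.2110*1.6680) = 0.0010
R_2 = 0.1610/(40.9090*1.6680) = 0.0024
R_conv_out = 1/(21.1840*1.6680) = 0.0283
R_total = 0.0647 K/W
Q = 81.5700 / 0.0647 = 1260.0611 W

R_total = 0.0647 K/W, Q = 1260.0611 W


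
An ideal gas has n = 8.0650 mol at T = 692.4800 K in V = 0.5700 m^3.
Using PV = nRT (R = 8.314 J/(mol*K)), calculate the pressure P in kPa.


P = nRT/V = 8.0650 * 8.314 * 692.4800 / 0.5700
= 46432.4529 / 0.5700 = 81460.4436 Pa = 81.4604 kPa

81.4604 kPa


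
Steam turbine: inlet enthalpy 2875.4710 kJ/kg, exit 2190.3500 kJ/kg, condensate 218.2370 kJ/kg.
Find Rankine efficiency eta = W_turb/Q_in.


W = 685.1210 kJ/kg
Q_in = 2657.2340 kJ/kg
eta = 0.2578 = 25.7832%

eta = 25.7832%


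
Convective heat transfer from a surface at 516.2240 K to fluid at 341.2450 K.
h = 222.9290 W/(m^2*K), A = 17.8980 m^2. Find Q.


dT = 174.9790 K
Q = 222.9290 * 17.8980 * 174.9790 = 698163.2777 W

698163.2777 W


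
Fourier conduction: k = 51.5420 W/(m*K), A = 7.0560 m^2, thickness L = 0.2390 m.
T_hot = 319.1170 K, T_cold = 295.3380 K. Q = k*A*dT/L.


dT = 23.7790 K
Q = 51.5420 * 7.0560 * 23.7790 / 0.2390 = 36183.9125 W

36183.9125 W


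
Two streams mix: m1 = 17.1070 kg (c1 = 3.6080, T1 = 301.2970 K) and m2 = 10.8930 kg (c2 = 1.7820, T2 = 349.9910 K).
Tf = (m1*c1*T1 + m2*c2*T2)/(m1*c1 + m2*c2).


num = 25390.4597
den = 81.1334
Tf = 312.9471 K

312.9471 K


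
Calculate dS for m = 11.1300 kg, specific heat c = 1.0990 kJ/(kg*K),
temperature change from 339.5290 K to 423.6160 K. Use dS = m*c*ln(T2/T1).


T2/T1 = 1.2477
ln(T2/T1) = 0.2213
dS = 11.1300 * 1.0990 * 0.2213 = 2.7065 kJ/K

2.7065 kJ/K


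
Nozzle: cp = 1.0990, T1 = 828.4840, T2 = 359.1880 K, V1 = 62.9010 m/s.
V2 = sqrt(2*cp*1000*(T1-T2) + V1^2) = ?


dT = 469.2960 K
2*cp*1000*dT = 1031512.6080
V1^2 = 3956.5358
V2 = sqrt(1035469.1438) = 1017.5800 m/s

1017.5800 m/s


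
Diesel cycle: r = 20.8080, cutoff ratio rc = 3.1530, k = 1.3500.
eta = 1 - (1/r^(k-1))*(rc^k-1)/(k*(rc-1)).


r^(k-1) = 2.8932
rc^k = 4.7128
eta = 0.5585 = 55.8489%

55.8489%


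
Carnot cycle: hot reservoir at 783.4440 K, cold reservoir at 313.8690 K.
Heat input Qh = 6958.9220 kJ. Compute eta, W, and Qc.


eta = 1 - 313.8690/783.4440 = 0.5994
W = 0.5994 * 6958.9220 = 4170.9884 kJ
Qc = 6958.9220 - 4170.9884 = 2787.9336 kJ

eta = 59.9373%, W = 4170.9884 kJ, Qc = 2787.9336 kJ


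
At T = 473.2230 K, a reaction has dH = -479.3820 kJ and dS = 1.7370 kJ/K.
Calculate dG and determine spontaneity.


T*dS = 473.2230 * 1.7370 = 821.9884 kJ
dG = -479.3820 - 821.9884 = -1301.3704 kJ (spontaneous)

dG = -1301.3704 kJ, spontaneous


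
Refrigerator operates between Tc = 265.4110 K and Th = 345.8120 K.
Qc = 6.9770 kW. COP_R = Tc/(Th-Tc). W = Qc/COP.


COP = 265.4110 / 80.4010 = 3.3011
W = 6.9770 / 3.3011 = 2.1135 kW

COP = 3.3011, W = 2.1135 kW


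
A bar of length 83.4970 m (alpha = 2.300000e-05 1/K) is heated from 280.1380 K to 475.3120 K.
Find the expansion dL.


dT = 195.1740 K
dL = 2.300000e-05 * 83.4970 * 195.1740 = 0.374818 m
L_final = 83.871818 m

dL = 0.374818 m


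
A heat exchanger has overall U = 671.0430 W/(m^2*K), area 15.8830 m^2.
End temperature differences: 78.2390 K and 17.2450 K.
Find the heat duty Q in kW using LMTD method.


LMTD = 40.3334 K
Q = 671.0430 * 15.8830 * 40.3334 = 429880.3144 W = 429.8803 kW

429.8803 kW


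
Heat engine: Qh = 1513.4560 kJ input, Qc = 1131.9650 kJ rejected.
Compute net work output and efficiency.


W = 1513.4560 - 1131.9650 = 381.4910 kJ
eta = 381.4910 / 1513.4560 = 0.2521 = 25.2066%

W = 381.4910 kJ, eta = 25.2066%


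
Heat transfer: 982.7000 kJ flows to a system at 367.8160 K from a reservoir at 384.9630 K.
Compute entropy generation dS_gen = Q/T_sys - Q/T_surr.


dS_sys = 982.7000/367.8160 = 2.6717 kJ/K
dS_surr = -982.7000/384.9630 = -2.5527 kJ/K
dS_gen = 2.6717 - 2.5527 = 0.1190 kJ/K (irreversible)

dS_gen = 0.1190 kJ/K, irreversible


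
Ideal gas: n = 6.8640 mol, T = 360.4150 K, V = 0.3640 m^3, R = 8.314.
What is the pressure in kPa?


P = nRT/V = 6.8640 * 8.314 * 360.4150 / 0.3640
= 20567.9095 / 0.3640 = 56505.2458 Pa = 56.5052 kPa

56.5052 kPa


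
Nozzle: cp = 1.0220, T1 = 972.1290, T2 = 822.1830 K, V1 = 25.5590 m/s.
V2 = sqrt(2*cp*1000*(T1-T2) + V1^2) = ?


dT = 149.9460 K
2*cp*1000*dT = 306489.6240
V1^2 = 653.2625
V2 = sqrt(307142.8865) = 554.2047 m/s

554.2047 m/s


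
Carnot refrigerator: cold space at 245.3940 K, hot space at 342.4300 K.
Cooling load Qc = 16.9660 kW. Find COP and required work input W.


COP = 245.3940 / 97.0360 = 2.5289
W = 16.9660 / 2.5289 = 6.7089 kW

COP = 2.5289, W = 6.7089 kW


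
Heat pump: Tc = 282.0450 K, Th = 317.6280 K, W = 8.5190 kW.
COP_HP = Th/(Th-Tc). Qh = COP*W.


COP = 317.6280 / 35.5830 = 8.9264
Qh = 8.9264 * 8.5190 = 76.0440 kW

COP = 8.9264, Qh = 76.0440 kW


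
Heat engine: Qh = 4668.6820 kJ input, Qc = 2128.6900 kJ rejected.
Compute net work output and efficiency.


W = 4668.6820 - 2128.6900 = 2539.9920 kJ
eta = 2539.9920 / 4668.6820 = 0.5440 = 54.4049%

W = 2539.9920 kJ, eta = 54.4049%


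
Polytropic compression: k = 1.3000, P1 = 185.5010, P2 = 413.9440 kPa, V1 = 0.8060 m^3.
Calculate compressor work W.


(k-1)/k = 0.2308
(P2/P1)^exp = 1.2035
W = 4.3333 * 185.5010 * 0.8060 * (1.2035 - 1) = 131.8444 kJ

131.8444 kJ


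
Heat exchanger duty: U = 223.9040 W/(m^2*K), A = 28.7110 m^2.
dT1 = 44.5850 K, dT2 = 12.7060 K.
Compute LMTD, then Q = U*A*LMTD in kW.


LMTD = 25.3951 K
Q = 223.9040 * 28.7110 * 25.3951 = 163252.3046 W = 163.2523 kW

163.2523 kW


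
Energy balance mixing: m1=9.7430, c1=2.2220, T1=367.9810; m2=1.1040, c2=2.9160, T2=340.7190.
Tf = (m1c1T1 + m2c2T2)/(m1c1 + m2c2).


num = 9063.2652
den = 24.8682
Tf = 364.4519 K

364.4519 K


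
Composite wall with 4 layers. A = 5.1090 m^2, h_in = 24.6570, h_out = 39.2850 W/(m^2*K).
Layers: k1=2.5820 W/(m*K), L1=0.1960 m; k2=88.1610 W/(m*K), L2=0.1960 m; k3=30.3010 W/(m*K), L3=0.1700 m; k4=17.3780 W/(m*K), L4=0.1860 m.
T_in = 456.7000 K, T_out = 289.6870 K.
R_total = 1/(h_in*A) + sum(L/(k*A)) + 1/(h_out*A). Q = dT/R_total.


R_conv_in = 1/(24.6570*5.1090) = 0.0079
R_1 = 0.1960/(2.5820*5.1090) = 0.0149
R_2 = 0.1960/(88.1610*5.1090) = 0.0004
R_3 = 0.1700/(30.3010*5.1090) = 0.0011
R_4 = 0.1860/(17.3780*5.1090) = 0.0021
R_conv_out = 1/(39.2850*5.1090) = 0.0050
R_total = 0.0314 K/W
Q = 167.0130 / 0.0314 = 5317.7000 W

R_total = 0.0314 K/W, Q = 5317.7000 W


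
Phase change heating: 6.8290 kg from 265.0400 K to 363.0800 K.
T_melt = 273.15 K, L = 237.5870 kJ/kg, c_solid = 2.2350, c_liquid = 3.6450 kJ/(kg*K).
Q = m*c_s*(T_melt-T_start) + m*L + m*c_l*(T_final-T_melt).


Q1 (sensible, solid) = 6.8290 * 2.2350 * 8.1100 = 123.7814 kJ
Q2 (latent) = 6.8290 * 237.5870 = 1622.4816 kJ
Q3 (sensible, liquid) = 6.8290 * 3.6450 * 89.9300 = 2238.5110 kJ
Q_total = 3984.7741 kJ

3984.7741 kJ


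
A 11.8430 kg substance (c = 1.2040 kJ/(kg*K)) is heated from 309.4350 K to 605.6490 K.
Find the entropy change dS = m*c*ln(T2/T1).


T2/T1 = 1.9573
ln(T2/T1) = 0.6716
dS = 11.8430 * 1.2040 * 0.6716 = 9.5756 kJ/K

9.5756 kJ/K


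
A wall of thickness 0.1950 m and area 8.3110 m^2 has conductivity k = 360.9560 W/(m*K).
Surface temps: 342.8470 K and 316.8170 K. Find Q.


dT = 26.0300 K
Q = 360.9560 * 8.3110 * 26.0300 / 0.1950 = 400448.8994 W

400448.8994 W


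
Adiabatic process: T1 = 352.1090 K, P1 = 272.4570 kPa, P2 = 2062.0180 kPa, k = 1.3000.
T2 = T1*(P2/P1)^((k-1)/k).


(k-1)/k = 0.2308
(P2/P1)^exp = 1.5953
T2 = 352.1090 * 1.5953 = 561.7227 K

561.7227 K


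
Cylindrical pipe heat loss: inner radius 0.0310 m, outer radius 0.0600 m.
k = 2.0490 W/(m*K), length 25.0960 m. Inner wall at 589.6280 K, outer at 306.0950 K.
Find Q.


dT = 283.5330 K
ln(ro/ri) = 0.6604
Q = 2*pi*2.0490*25.0960*283.5330 / 0.6604 = 138723.7833 W

138723.7833 W


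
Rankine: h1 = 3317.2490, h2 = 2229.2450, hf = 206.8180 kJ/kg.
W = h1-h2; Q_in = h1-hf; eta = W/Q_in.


W = 1088.0040 kJ/kg
Q_in = 3110.4310 kJ/kg
eta = 0.3498 = 34.9792%

eta = 34.9792%


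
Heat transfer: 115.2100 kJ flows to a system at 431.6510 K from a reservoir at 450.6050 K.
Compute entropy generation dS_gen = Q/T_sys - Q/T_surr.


dS_sys = 115.2100/431.6510 = 0.2669 kJ/K
dS_surr = -115.2100/450.6050 = -0.2557 kJ/K
dS_gen = 0.2669 - 0.2557 = 0.0112 kJ/K (irreversible)

dS_gen = 0.0112 kJ/K, irreversible


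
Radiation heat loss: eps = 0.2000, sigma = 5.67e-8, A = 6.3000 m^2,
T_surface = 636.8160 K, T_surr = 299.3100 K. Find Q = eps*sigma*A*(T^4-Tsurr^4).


T^4 = 1.6446e+11
Tsurr^4 = 8.0257e+09
Q = 0.2000 * 5.67e-8 * 6.3000 * 1.5643e+11 = 11175.8571 W

11175.8571 W


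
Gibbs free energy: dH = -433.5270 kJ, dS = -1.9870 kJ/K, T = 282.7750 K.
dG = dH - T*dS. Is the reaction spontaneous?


T*dS = 282.7750 * -1.9870 = -561.8739 kJ
dG = -433.5270 + 561.8739 = 128.3469 kJ (non-spontaneous)

dG = 128.3469 kJ, non-spontaneous


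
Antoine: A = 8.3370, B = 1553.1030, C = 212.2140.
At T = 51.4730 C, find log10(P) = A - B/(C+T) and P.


C+T = 263.6870
B/(C+T) = 5.8899
log10(P) = 8.3370 - 5.8899 = 2.4471
P = 10^2.4471 = 279.9310 mmHg

279.9310 mmHg


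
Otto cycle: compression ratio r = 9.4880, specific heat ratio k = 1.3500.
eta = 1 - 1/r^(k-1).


r^(k-1) = 2.1979
eta = 1 - 1/2.1979 = 0.5450 = 54.5024%

54.5024%


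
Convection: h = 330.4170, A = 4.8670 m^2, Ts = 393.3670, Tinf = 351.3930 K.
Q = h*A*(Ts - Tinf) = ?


dT = 41.9740 K
Q = 330.4170 * 4.8670 * 41.9740 = 67500.0490 W

67500.0490 W


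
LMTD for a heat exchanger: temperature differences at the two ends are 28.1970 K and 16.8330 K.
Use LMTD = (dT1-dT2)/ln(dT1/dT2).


dT1/dT2 = 1.6751
ln(dT1/dT2) = 0.5159
LMTD = 11.3640 / 0.5159 = 22.0286 K

22.0286 K


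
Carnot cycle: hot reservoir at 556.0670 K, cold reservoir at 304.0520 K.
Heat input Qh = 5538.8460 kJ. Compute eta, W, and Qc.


eta = 1 - 304.0520/556.0670 = 0.4532
W = 0.4532 * 5538.8460 = 2510.2591 kJ
Qc = 5538.8460 - 2510.2591 = 3028.5869 kJ

eta = 45.3210%, W = 2510.2591 kJ, Qc = 3028.5869 kJ


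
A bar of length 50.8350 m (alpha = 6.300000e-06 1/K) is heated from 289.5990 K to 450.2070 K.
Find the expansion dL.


dT = 160.6080 K
dL = 6.300000e-06 * 50.8350 * 160.6080 = 0.051436 m
L_final = 50.886436 m

dL = 0.051436 m


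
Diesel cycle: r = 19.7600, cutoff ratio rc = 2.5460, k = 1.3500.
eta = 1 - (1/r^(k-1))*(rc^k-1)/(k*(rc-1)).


r^(k-1) = 2.8414
rc^k = 3.5311
eta = 0.5732 = 57.3186%

57.3186%


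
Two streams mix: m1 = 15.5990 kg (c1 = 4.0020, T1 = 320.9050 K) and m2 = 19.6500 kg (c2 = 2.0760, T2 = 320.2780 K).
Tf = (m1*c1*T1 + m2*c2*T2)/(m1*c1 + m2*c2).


num = 33098.4285
den = 103.2206
Tf = 320.6572 K

320.6572 K


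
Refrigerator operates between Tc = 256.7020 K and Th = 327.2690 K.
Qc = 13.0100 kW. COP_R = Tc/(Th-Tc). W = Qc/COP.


COP = 256.7020 / 70.5670 = 3.6377
W = 13.0100 / 3.6377 = 3.5764 kW

COP = 3.6377, W = 3.5764 kW


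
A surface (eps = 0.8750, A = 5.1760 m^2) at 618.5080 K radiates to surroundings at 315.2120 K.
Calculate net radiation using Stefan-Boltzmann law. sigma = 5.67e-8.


T^4 = 1.4635e+11
Tsurr^4 = 9.8721e+09
Q = 0.8750 * 5.67e-8 * 5.1760 * 1.3647e+11 = 35045.7484 W

35045.7484 W


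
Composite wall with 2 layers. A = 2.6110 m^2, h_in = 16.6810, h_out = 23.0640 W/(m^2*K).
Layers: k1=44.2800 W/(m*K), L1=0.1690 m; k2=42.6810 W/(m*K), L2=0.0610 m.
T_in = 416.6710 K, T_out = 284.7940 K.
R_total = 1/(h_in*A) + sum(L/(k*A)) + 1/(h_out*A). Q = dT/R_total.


R_conv_in = 1/(16.6810*2.6110) = 0.0230
R_1 = 0.1690/(44.2800*2.6110) = 0.0015
R_2 = 0.0610/(42.6810*2.6110) = 0.0005
R_conv_out = 1/(23.0640*2.6110) = 0.0166
R_total = 0.0416 K/W
Q = 131.8770 / 0.0416 = 3172.0393 W

R_total = 0.0416 K/W, Q = 3172.0393 W


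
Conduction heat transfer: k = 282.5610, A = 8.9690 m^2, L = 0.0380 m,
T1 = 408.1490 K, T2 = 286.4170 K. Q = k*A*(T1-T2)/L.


dT = 121.7320 K
Q = 282.5610 * 8.9690 * 121.7320 / 0.0380 = 8118530.0706 W

8118530.0706 W


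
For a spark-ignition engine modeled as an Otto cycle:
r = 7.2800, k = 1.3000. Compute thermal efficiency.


r^(k-1) = 1.8140
eta = 1 - 1/1.8140 = 0.4487 = 44.8735%

44.8735%


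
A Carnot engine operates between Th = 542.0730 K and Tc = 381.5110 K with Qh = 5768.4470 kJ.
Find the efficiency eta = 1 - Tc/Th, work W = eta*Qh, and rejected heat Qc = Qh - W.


eta = 1 - 381.5110/542.0730 = 0.2962
W = 0.2962 * 5768.4470 = 1708.6138 kJ
Qc = 5768.4470 - 1708.6138 = 4059.8332 kJ

eta = 29.6200%, W = 1708.6138 kJ, Qc = 4059.8332 kJ


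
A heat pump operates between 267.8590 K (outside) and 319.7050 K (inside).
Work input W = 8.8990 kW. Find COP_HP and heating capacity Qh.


COP = 319.7050 / 51.8460 = 6.1664
Qh = 6.1664 * 8.8990 = 54.8751 kW

COP = 6.1664, Qh = 54.8751 kW


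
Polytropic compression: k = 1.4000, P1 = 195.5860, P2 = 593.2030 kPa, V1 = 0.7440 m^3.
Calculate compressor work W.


(k-1)/k = 0.2857
(P2/P1)^exp = 1.3730
W = 3.5000 * 195.5860 * 0.7440 * (1.3730 - 1) = 189.9797 kJ

189.9797 kJ


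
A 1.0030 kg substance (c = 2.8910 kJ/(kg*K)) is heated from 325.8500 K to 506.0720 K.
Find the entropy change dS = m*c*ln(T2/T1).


T2/T1 = 1.5531
ln(T2/T1) = 0.4402
dS = 1.0030 * 2.8910 * 0.4402 = 1.2766 kJ/K

1.2766 kJ/K


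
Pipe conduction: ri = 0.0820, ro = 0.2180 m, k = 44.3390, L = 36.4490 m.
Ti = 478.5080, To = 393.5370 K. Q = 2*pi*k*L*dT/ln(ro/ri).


dT = 84.9710 K
ln(ro/ri) = 0.9778
Q = 2*pi*44.3390*36.4490*84.9710 / 0.9778 = 882435.1892 W

882435.1892 W


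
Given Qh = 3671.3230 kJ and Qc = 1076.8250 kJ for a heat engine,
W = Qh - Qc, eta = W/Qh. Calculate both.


W = 3671.3230 - 1076.8250 = 2594.4980 kJ
eta = 2594.4980 / 3671.3230 = 0.7067 = 70.6693%

W = 2594.4980 kJ, eta = 70.6693%


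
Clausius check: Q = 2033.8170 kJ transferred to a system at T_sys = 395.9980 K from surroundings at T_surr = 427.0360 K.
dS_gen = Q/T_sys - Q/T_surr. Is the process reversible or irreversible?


dS_sys = 2033.8170/395.9980 = 5.1359 kJ/K
dS_surr = -2033.8170/427.0360 = -4.7626 kJ/K
dS_gen = 5.1359 - 4.7626 = 0.3733 kJ/K (irreversible)

dS_gen = 0.3733 kJ/K, irreversible


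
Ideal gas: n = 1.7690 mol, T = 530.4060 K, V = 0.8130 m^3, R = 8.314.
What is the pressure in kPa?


P = nRT/V = 1.7690 * 8.314 * 530.4060 / 0.8130
= 7800.9282 / 0.8130 = 9595.2377 Pa = 9.5952 kPa

9.5952 kPa


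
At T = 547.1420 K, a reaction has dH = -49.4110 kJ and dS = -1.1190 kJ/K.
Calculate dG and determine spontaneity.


T*dS = 547.1420 * -1.1190 = -612.2519 kJ
dG = -49.4110 + 612.2519 = 562.8409 kJ (non-spontaneous)

dG = 562.8409 kJ, non-spontaneous


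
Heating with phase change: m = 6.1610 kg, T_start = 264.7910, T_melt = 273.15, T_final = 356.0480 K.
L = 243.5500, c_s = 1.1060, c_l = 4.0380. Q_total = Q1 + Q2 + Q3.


Q1 (sensible, solid) = 6.1610 * 1.1060 * 8.3590 = 56.9588 kJ
Q2 (latent) = 6.1610 * 243.5500 = 1500.5115 kJ
Q3 (sensible, liquid) = 6.1610 * 4.0380 * 82.8980 = 2062.3462 kJ
Q_total = 3619.8166 kJ

3619.8166 kJ


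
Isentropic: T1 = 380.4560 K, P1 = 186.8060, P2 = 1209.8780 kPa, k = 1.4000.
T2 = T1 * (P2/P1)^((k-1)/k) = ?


(k-1)/k = 0.2857
(P2/P1)^exp = 1.7054
T2 = 380.4560 * 1.7054 = 648.8121 K

648.8121 K


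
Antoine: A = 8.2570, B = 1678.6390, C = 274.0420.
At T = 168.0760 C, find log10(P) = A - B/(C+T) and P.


C+T = 442.1180
B/(C+T) = 3.7968
log10(P) = 8.2570 - 3.7968 = 4.4602
P = 10^4.4602 = 28852.7915 mmHg

28852.7915 mmHg


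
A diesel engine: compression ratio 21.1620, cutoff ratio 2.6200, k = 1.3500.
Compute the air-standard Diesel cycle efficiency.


r^(k-1) = 2.9103
rc^k = 3.6703
eta = 0.5805 = 58.0460%

58.0460%


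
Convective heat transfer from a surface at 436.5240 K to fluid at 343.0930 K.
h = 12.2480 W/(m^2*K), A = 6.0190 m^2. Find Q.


dT = 93.4310 K
Q = 12.2480 * 6.0190 * 93.4310 = 6887.7998 W

6887.7998 W


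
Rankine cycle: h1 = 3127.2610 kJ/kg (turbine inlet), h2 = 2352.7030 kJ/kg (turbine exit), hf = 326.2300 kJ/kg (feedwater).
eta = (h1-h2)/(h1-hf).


W = 774.5580 kJ/kg
Q_in = 2801.0310 kJ/kg
eta = 0.2765 = 27.6526%

eta = 27.6526%


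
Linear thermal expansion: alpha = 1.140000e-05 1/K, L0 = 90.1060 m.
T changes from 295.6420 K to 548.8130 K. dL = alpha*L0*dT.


dT = 253.1710 K
dL = 1.140000e-05 * 90.1060 * 253.1710 = 0.260059 m
L_final = 90.366059 m

dL = 0.260059 m


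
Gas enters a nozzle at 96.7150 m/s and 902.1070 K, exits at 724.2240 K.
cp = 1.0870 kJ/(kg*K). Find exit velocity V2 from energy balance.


dT = 177.8830 K
2*cp*1000*dT = 386717.6420
V1^2 = 9353.7912
V2 = sqrt(396071.4332) = 629.3421 m/s

629.3421 m/s


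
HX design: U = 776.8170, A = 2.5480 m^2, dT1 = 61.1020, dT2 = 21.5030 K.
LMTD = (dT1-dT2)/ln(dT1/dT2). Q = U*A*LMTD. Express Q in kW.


LMTD = 37.9173 K
Q = 776.8170 * 2.5480 * 37.9173 = 75050.8133 W = 75.0508 kW

75.0508 kW


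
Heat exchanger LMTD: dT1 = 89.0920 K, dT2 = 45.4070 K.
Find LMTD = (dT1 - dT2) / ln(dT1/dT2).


dT1/dT2 = 1.9621
ln(dT1/dT2) = 0.6740
LMTD = 43.6850 / 0.6740 = 64.8142 K

64.8142 K


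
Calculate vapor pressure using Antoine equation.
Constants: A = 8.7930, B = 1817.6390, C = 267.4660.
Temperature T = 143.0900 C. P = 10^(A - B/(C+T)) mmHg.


C+T = 410.5560
B/(C+T) = 4.4273
log10(P) = 8.7930 - 4.4273 = 4.3657
P = 10^4.3657 = 23213.3567 mmHg

23213.3567 mmHg


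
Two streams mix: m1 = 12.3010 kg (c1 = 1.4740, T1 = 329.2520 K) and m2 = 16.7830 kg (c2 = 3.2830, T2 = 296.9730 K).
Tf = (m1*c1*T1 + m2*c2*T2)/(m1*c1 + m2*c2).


num = 22332.6832
den = 73.2303
Tf = 304.9652 K

304.9652 K


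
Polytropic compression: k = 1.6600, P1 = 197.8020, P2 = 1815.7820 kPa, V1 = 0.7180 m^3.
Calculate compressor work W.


(k-1)/k = 0.3976
(P2/P1)^exp = 2.4144
W = 2.5152 * 197.8020 * 0.7180 * (2.4144 - 1) = 505.2405 kJ

505.2405 kJ


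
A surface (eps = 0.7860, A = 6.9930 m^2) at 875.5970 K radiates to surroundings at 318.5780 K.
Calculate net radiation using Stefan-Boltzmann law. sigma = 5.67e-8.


T^4 = 5.8778e+11
Tsurr^4 = 1.0301e+10
Q = 0.7860 * 5.67e-8 * 6.9930 * 5.7748e+11 = 179973.2313 W

179973.2313 W


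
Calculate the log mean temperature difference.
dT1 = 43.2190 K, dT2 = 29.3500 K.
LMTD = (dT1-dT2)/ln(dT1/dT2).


dT1/dT2 = 1.4725
ln(dT1/dT2) = 0.3870
LMTD = 13.8690 / 0.3870 = 35.8384 K

35.8384 K


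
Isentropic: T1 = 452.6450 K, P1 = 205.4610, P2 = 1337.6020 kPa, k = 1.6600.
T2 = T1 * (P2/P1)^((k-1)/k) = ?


(k-1)/k = 0.3976
(P2/P1)^exp = 2.1061
T2 = 452.6450 * 2.1061 = 953.3146 K

953.3146 K


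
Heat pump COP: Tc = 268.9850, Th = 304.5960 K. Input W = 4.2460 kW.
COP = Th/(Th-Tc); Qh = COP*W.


COP = 304.5960 / 35.6110 = 8.5534
Qh = 8.5534 * 4.2460 = 36.3178 kW

COP = 8.5534, Qh = 36.3178 kW


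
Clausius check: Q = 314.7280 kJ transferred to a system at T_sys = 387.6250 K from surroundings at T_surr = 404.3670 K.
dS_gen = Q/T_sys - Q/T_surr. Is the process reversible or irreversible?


dS_sys = 314.7280/387.6250 = 0.8119 kJ/K
dS_surr = -314.7280/404.3670 = -0.7783 kJ/K
dS_gen = 0.8119 - 0.7783 = 0.0336 kJ/K (irreversible)

dS_gen = 0.0336 kJ/K, irreversible
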